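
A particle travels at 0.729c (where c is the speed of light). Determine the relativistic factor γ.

v/c = 0.729, so (v/c)² = 0.531441
1 - (v/c)² = 0.468559
γ = 1/√(0.468559) = 1.461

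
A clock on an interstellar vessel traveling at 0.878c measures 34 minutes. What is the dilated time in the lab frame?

Proper time Δt₀ = 34 minutes
γ = 1/√(1 - 0.878²) = 2.089
Δt = γΔt₀ = 2.089 × 34 = 71.03 minutes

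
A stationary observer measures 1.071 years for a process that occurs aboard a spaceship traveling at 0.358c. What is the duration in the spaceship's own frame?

Dilated time Δt = 1.071 years
γ = 1/√(1 - 0.358²) = 1.071
Δt₀ = Δt/γ = 1.071/1.071 = 1.000 years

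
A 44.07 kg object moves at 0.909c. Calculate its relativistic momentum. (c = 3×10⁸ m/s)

γ = 1/√(1 - 0.909²) = 2.399
v = 0.909 × 3×10⁸ = 2.727×10⁸ m/s
p = γmv = 2.399 × 44.07 × 2.727×10⁸ = 2.883×10¹⁰ kg·m/s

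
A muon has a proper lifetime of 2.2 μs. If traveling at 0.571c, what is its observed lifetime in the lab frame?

Proper lifetime τ₀ = 2.2 μs
γ = 1/√(1 - 0.571²) = 1.218
τ = γτ₀ = 1.218 × 2.2 μs = 2.680 μs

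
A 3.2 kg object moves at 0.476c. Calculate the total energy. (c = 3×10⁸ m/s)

γ = 1/√(1 - 0.476²) = 1.137
mc² = 3.2 × (3×10⁸)² = 2.880×10¹⁷ J
E = γmc² = 1.137 × 2.880×10¹⁷ = 3.275×10¹⁷ J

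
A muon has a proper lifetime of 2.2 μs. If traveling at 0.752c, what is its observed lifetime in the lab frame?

Proper lifetime τ₀ = 2.2 μs
γ = 1/√(1 - 0.752²) = 1.5171
τ = γτ₀ = 1.5171 × 2.2 μs = 3.338 μs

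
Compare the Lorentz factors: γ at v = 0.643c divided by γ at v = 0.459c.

γ₁ = 1/√(1 - 0.643²) = 1.306
γ₂ = 1/√(1 - 0.459²) = 1.126
γ₁/γ₂ = 1.306/1.126 = 1.160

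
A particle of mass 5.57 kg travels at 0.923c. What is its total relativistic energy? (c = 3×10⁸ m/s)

γ = 1/√(1 - 0.923²) = 2.599
mc² = 5.57 × (3×10⁸)² = 5.013×10¹⁷ J
E = γmc² = 2.599 × 5.013×10¹⁷ = 1.303×10¹⁸ J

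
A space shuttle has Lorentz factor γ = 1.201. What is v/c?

From γ = 1/√(1 - v²/c²):
1/γ² = 1/1.201² = 0.6933
v²/c² = 1 - 0.6933 = 0.3067
v/c = √(0.3067) = 0.5538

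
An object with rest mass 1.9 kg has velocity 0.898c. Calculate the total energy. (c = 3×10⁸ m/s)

γ = 1/√(1 - 0.898²) = 2.2728
mc² = 1.9 × (3×10⁸)² = 1.710×10¹⁷ J
E = γmc² = 2.2728 × 1.710×10¹⁷ = 3.886×10¹⁷ J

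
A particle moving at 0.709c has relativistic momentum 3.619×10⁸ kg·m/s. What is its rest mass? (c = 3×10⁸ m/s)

γ = 1/√(1 - 0.709²) = 1.418
v = 0.709 × 3×10⁸ = 2.127×10⁸ m/s
m = p/(γv) = 3.619×10⁸/(1.418 × 2.127×10⁸) = 1.200 kg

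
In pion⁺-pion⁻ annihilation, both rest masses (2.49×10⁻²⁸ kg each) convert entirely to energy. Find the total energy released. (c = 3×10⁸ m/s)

Both particles have the same rest mass, so total mass = 2m
E = 2m·c² = 2 × 2.49×10⁻²⁸ × (3×10⁸)²
= 2 × 2.49×10⁻²⁸ × 9×10¹⁶
= 4.482×10⁻¹¹ J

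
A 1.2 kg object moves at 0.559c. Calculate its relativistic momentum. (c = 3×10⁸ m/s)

γ = 1/√(1 - 0.559²) = 1.206
v = 0.559 × 3×10⁸ = 1.677×10⁸ m/s
p = γmv = 1.206 × 1.2 × 1.677×10⁸ = 2.427×10⁸ kg·m/s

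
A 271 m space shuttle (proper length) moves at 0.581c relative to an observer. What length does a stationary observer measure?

Proper length L₀ = 271 m
γ = 1/√(1 - 0.581²) = 1.2286
L = L₀/γ = 271/1.2286 = 220.6 m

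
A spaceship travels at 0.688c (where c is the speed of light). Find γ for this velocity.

v/c = 0.688, so (v/c)² = 0.473344
1 - (v/c)² = 0.526656
γ = 1/√(0.526656) = 1.378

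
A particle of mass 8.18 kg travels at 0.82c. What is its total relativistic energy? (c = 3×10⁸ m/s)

γ = 1/√(1 - 0.82²) = 1.747
mc² = 8.18 × (3×10⁸)² = 7.362×10¹⁷ J
E = γmc² = 1.747 × 7.362×10¹⁷ = 1.286×10¹⁸ J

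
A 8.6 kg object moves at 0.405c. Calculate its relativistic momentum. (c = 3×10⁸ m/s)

γ = 1/√(1 - 0.405²) = 1.094
v = 0.405 × 3×10⁸ = 1.215×10⁸ m/s
p = γmv = 1.094 × 8.6 × 1.215×10⁸ = 1.143×10⁹ kg·m/s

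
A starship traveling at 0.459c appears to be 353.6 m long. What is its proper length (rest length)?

Contracted length L = 353.6 m
γ = 1/√(1 - 0.459²) = 1.1256
L₀ = γL = 1.1256 × 353.6 = 398.0 m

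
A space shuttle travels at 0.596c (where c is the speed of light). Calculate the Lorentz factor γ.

v/c = 0.596, so (v/c)² = 0.355216
1 - (v/c)² = 0.644784
γ = 1/√(0.644784) = 1.245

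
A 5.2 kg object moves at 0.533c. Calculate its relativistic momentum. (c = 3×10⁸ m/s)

γ = 1/√(1 - 0.533²) = 1.1819
v = 0.533 × 3×10⁸ = 1.599×10⁸ m/s
p = γmv = 1.1819 × 5.2 × 1.599×10⁸ = 9.827×10⁸ kg·m/s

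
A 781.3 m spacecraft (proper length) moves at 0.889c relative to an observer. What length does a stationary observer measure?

Proper length L₀ = 781.3 m
γ = 1/√(1 - 0.889²) = 2.1838
L = L₀/γ = 781.3/2.1838 = 357.8 m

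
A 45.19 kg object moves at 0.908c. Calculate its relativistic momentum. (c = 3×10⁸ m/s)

γ = 1/√(1 - 0.908²) = 2.387
v = 0.908 × 3×10⁸ = 2.724×10⁸ m/s
p = γmv = 2.387 × 45.19 × 2.724×10⁸ = 2.938×10¹⁰ kg·m/s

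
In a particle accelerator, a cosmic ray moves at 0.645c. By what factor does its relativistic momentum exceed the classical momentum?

p_rel = γmv, p_class = mv
Ratio = γ = 1/√(1 - 0.645²)
= 1/√(0.583975) = 1.309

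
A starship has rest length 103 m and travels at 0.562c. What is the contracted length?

Proper length L₀ = 103 m
γ = 1/√(1 - 0.562²) = 1.20899
L = L₀/γ = 103/1.20899 = 85.20 m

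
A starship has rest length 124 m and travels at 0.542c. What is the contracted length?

Proper length L₀ = 124 m
γ = 1/√(1 - 0.542²) = 1.190
L = L₀/γ = 124/1.190 = 104.2 m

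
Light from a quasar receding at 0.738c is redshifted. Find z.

β = 0.738
(1+β)/(1-β) = 1.738/0.262 = 6.634
√(6.634) = 2.576
z = 2.576 - 1 = 1.576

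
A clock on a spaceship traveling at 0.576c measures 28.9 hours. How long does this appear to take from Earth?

Proper time Δt₀ = 28.9 hours
γ = 1/√(1 - 0.576²) = 1.2233
Δt = γΔt₀ = 1.2233 × 28.9 = 35.35 hours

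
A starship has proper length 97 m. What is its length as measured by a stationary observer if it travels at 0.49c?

Proper length L₀ = 97 m
γ = 1/√(1 - 0.49²) = 1.14715
L = L₀/γ = 97/1.14715 = 84.56 m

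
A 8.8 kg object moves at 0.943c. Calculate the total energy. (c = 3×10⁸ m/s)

γ = 1/√(1 - 0.943²) = 3.005
mc² = 8.8 × (3×10⁸)² = 7.920×10¹⁷ J
E = γmc² = 3.005 × 7.920×10¹⁷ = 2.380×10¹⁸ J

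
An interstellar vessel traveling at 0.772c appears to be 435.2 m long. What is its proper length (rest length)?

Contracted length L = 435.2 m
γ = 1/√(1 - 0.772²) = 1.5733
L₀ = γL = 1.5733 × 435.2 = 684.7 m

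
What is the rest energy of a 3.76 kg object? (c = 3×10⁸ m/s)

c² = (3×10⁸)² = 9.000×10¹⁶ m²/s²
E₀ = mc² = 3.76 × 9.000×10¹⁶ = 3.384×10¹⁷ J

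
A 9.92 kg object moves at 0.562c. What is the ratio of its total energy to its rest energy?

E = γmc², E₀ = mc²
E/E₀ = γ = 1/√(1 - 0.562²) = 1.209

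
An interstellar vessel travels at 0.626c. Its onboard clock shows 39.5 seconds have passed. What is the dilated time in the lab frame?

Proper time Δt₀ = 39.5 seconds
γ = 1/√(1 - 0.626²) = 1.2823
Δt = γΔt₀ = 1.2823 × 39.5 = 50.65 seconds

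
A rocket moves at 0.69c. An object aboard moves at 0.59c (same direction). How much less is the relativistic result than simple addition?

Classical: u' + v = 0.59 + 0.69 = 1.28c
Relativistic: u = (0.59 + 0.69)/(1 + 0.4071) = 1.28/1.4071 = 0.9097c
Difference: 1.28 - 0.9097 = 0.3703c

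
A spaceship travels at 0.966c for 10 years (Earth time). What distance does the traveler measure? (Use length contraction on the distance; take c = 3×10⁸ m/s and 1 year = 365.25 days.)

Earth distance: d = v × t = 0.966c × 10 yr = 9.145×10¹⁶ m
γ = 3.868
d' = d/γ = 9.145×10¹⁶/3.868 = 2.364×10¹⁶ m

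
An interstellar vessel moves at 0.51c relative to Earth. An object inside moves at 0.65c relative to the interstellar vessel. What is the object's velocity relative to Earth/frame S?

u = (u' + v)/(1 + u'v/c²)
Numerator: 0.65 + 0.51 = 1.16
Denominator: 1 + 0.3315 = 1.3315
u = 1.16/1.3315 = 0.8712c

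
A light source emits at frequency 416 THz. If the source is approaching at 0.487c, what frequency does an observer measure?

β = v/c = 0.487
(1+β)/(1-β) = 1.487/0.513 = 2.89864
Doppler factor = √(2.89864) = 1.70254
f_obs = 416 × 1.70254 = 708.3 THz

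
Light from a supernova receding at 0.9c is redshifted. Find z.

β = 0.9
(1+β)/(1-β) = 1.9/0.1 = 19.00
√(19.00) = 4.359
z = 4.359 - 1 = 3.359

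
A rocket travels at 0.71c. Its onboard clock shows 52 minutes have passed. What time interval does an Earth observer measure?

Proper time Δt₀ = 52 minutes
γ = 1/√(1 - 0.71²) = 1.420
Δt = γΔt₀ = 1.420 × 52 = 73.84 minutes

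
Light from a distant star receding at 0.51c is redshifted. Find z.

β = 0.51
(1+β)/(1-β) = 1.51/0.49 = 3.08163
√(3.08163) = 1.7555
z = 1.7555 - 1 = 0.7555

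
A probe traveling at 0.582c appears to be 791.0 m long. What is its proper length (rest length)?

Contracted length L = 791.0 m
γ = 1/√(1 - 0.582²) = 1.2297
L₀ = γL = 1.2297 × 791.0 = 972.7 m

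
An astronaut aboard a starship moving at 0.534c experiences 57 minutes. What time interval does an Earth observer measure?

Proper time Δt₀ = 57 minutes
γ = 1/√(1 - 0.534²) = 1.1828
Δt = γΔt₀ = 1.1828 × 57 = 67.42 minutes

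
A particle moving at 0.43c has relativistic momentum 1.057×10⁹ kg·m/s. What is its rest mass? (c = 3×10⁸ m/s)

γ = 1/√(1 - 0.43²) = 1.1076
v = 0.43 × 3×10⁸ = 1.290×10⁸ m/s
m = p/(γv) = 1.057×10⁹/(1.1076 × 1.290×10⁸) = 7.398 kg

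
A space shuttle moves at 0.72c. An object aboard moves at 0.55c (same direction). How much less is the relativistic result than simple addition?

Classical: u' + v = 0.55 + 0.72 = 1.27c
Relativistic: u = (0.55 + 0.72)/(1 + 0.396) = 1.27/1.396 = 0.9097c
Difference: 1.27 - 0.9097 = 0.3603c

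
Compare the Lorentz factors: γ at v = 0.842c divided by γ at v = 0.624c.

γ₁ = 1/√(1 - 0.842²) = 1.854
γ₂ = 1/√(1 - 0.624²) = 1.280
γ₁/γ₂ = 1.854/1.280 = 1.448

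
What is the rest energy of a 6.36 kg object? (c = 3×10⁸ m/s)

c² = (3×10⁸)² = 9.000×10¹⁶ m²/s²
E₀ = mc² = 6.36 × 9.000×10¹⁶ = 5.724×10¹⁷ J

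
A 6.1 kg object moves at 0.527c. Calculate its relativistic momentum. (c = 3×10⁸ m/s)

γ = 1/√(1 - 0.527²) = 1.177
v = 0.527 × 3×10⁸ = 1.581×10⁸ m/s
p = γmv = 1.177 × 6.1 × 1.581×10⁸ = 1.135×10⁹ kg·m/s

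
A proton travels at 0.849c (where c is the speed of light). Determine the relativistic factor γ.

v/c = 0.849, so (v/c)² = 0.720801
1 - (v/c)² = 0.279199
γ = 1/√(0.279199) = 1.893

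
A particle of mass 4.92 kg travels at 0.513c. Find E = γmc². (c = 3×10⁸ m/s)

γ = 1/√(1 - 0.513²) = 1.165
mc² = 4.92 × (3×10⁸)² = 4.428×10¹⁷ J
E = γmc² = 1.165 × 4.428×10¹⁷ = 5.159×10¹⁷ J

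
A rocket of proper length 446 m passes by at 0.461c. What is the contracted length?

Proper length L₀ = 446 m
γ = 1/√(1 - 0.461²) = 1.1269
L = L₀/γ = 446/1.1269 = 395.8 m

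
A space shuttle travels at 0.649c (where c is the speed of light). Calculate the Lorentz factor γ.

v/c = 0.649, so (v/c)² = 0.421201
1 - (v/c)² = 0.578799
γ = 1/√(0.578799) = 1.314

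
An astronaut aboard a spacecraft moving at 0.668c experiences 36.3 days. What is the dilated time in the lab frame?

Proper time Δt₀ = 36.3 days
γ = 1/√(1 - 0.668²) = 1.3438
Δt = γΔt₀ = 1.3438 × 36.3 = 48.78 days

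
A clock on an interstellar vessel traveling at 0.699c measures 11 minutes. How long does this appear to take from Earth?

Proper time Δt₀ = 11 minutes
γ = 1/√(1 - 0.699²) = 1.398
Δt = γΔt₀ = 1.398 × 11 = 15.38 minutes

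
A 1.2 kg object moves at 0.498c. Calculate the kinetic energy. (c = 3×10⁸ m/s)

γ = 1/√(1 - 0.498²) = 1.15317
γ - 1 = 0.15317
KE = (γ-1)mc² = 0.15317 × 1.2 × (3×10⁸)² = 1.654×10¹⁶ J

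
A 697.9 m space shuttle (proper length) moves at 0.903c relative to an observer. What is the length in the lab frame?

Proper length L₀ = 697.9 m
γ = 1/√(1 - 0.903²) = 2.328
L = L₀/γ = 697.9/2.328 = 299.8 m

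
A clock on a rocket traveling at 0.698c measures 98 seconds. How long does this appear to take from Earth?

Proper time Δt₀ = 98 seconds
γ = 1/√(1 - 0.698²) = 1.3965
Δt = γΔt₀ = 1.3965 × 98 = 136.9 seconds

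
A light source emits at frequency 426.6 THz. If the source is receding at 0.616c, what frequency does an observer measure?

β = v/c = 0.616
(1-β)/(1+β) = 0.384/1.616 = 0.23762
Doppler factor = √(0.23762) = 0.4875
f_obs = 426.6 × 0.4875 = 208.0 THz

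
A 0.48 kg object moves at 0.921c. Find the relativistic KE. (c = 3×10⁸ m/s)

γ = 1/√(1 - 0.921²) = 2.567
γ - 1 = 1.567
KE = (γ-1)mc² = 1.567 × 0.48 × (3×10⁸)² = 6.769×10¹⁶ J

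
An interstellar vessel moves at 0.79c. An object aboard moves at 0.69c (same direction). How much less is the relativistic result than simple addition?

Classical: u' + v = 0.69 + 0.79 = 1.48c
Relativistic: u = (0.69 + 0.79)/(1 + 0.5451) = 1.48/1.5451 = 0.9579c
Difference: 1.48 - 0.9579 = 0.5221c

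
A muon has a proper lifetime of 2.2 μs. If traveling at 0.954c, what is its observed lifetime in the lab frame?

Proper lifetime τ₀ = 2.2 μs
γ = 1/√(1 - 0.954²) = 3.3355
τ = γτ₀ = 3.3355 × 2.2 μs = 7.338 μs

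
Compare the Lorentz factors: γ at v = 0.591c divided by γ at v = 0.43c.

γ₁ = 1/√(1 - 0.591²) = 1.240
γ₂ = 1/√(1 - 0.43²) = 1.108
γ₁/γ₂ = 1.240/1.108 = 1.119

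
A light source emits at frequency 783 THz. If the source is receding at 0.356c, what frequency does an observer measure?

β = v/c = 0.356
(1-β)/(1+β) = 0.644/1.356 = 0.4749
Doppler factor = √(0.4749) = 0.6891
f_obs = 783 × 0.6891 = 539.6 THz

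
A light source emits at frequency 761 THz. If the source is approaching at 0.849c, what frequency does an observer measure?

β = v/c = 0.849
(1+β)/(1-β) = 1.849/0.151 = 12.245
Doppler factor = √(12.245) = 3.499
f_obs = 761 × 3.499 = 2663 THz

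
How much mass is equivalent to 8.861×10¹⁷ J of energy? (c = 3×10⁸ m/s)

From E = mc², we get m = E/c²
c² = (3×10⁸)² = 9×10¹⁶ m²/s²
m = 8.861×10¹⁷ / 9×10¹⁶ = 9.846 kg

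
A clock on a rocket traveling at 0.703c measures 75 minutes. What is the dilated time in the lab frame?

Proper time Δt₀ = 75 minutes
γ = 1/√(1 - 0.703²) = 1.406
Δt = γΔt₀ = 1.406 × 75 = 105.5 minutes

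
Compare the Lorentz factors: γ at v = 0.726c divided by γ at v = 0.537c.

γ₁ = 1/√(1 - 0.726²) = 1.454
γ₂ = 1/√(1 - 0.537²) = 1.185
γ₁/γ₂ = 1.454/1.185 = 1.227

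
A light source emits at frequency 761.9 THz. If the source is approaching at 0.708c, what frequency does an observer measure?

β = v/c = 0.708
(1+β)/(1-β) = 1.708/0.292 = 5.8493
Doppler factor = √(5.8493) = 2.419
f_obs = 761.9 × 2.419 = 1843 THz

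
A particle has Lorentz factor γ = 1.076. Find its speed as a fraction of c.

From γ = 1/√(1 - v²/c²):
1/γ² = 1/1.076² = 0.8637
v²/c² = 1 - 0.8637 = 0.1363
v/c = √(0.1363) = 0.3692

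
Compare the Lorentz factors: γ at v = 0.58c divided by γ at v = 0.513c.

γ₁ = 1/√(1 - 0.58²) = 1.228
γ₂ = 1/√(1 - 0.513²) = 1.165
γ₁/γ₂ = 1.228/1.165 = 1.054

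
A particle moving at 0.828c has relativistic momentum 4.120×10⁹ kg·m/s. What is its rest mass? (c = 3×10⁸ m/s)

γ = 1/√(1 - 0.828²) = 1.7834
v = 0.828 × 3×10⁸ = 2.484×10⁸ m/s
m = p/(γv) = 4.120×10⁹/(1.7834 × 2.484×10⁸) = 9.300 kg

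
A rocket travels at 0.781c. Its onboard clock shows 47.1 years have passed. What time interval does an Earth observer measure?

Proper time Δt₀ = 47.1 years
γ = 1/√(1 - 0.781²) = 1.6012
Δt = γΔt₀ = 1.6012 × 47.1 = 75.42 years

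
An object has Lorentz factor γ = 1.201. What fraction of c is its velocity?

From γ = 1/√(1 - v²/c²):
1/γ² = 1/1.201² = 0.6933
v²/c² = 1 - 0.6933 = 0.3067
v/c = √(0.3067) = 0.5538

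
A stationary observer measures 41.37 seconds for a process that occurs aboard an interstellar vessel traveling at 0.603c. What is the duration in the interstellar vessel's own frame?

Dilated time Δt = 41.37 seconds
γ = 1/√(1 - 0.603²) = 1.2535
Δt₀ = Δt/γ = 41.37/1.2535 = 33.00 seconds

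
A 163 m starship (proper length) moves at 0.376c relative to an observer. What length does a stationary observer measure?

Proper length L₀ = 163 m
γ = 1/√(1 - 0.376²) = 1.0792
L = L₀/γ = 163/1.0792 = 151.0 m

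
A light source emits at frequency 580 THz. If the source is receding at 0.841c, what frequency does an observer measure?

β = v/c = 0.841
(1-β)/(1+β) = 0.159/1.841 = 0.08637
Doppler factor = √(0.08637) = 0.2939
f_obs = 580 × 0.2939 = 170.5 THz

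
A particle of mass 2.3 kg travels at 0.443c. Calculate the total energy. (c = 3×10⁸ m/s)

γ = 1/√(1 - 0.443²) = 1.1154
mc² = 2.3 × (3×10⁸)² = 2.070×10¹⁷ J
E = γmc² = 1.1154 × 2.070×10¹⁷ = 2.309×10¹⁷ J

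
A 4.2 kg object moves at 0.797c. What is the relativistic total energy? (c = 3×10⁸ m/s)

γ = 1/√(1 - 0.797²) = 1.655686
mc² = 4.2 × (3×10⁸)² = 3.780×10¹⁷ J
E = γmc² = 1.655686 × 3.780×10¹⁷ = 6.258×10¹⁷ J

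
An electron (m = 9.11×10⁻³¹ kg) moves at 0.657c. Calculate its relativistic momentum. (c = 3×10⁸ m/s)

γ = 1/√(1 - 0.657²) = 1.3265
v = 0.657 × 3×10⁸ = 1.971×10⁸ m/s
p = γmv = 1.3265 × 9.11×10⁻³¹ × 1.971×10⁸ = 2.382×10⁻²² kg·m/s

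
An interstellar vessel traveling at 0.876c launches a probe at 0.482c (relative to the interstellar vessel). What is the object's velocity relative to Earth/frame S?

u = (u' + v)/(1 + u'v/c²)
Numerator: 0.482 + 0.876 = 1.358
Denominator: 1 + 0.422232 = 1.422232
u = 1.358/1.422232 = 0.9548c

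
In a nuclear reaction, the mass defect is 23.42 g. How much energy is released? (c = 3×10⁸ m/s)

Convert mass defect: Δm = 23.42 g = 0.02342 kg
E = Δm·c² = 0.02342 × (3×10⁸)²
= 0.02342 × 9×10¹⁶ = 2.108×10¹⁵ J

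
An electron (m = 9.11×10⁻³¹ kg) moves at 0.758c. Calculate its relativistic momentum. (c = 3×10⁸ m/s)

γ = 1/√(1 - 0.758²) = 1.533
v = 0.758 × 3×10⁸ = 2.274×10⁸ m/s
p = γmv = 1.533 × 9.11×10⁻³¹ × 2.274×10⁸ = 3.176×10⁻²² kg·m/s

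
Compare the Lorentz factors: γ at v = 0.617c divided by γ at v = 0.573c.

γ₁ = 1/√(1 - 0.617²) = 1.2707
γ₂ = 1/√(1 - 0.573²) = 1.2202
γ₁/γ₂ = 1.2707/1.2202 = 1.041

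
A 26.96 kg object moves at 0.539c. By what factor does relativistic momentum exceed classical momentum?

p_rel = γmv, p_class = mv
Ratio = γ = 1/√(1 - 0.539²) = 1.187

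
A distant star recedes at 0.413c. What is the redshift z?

β = 0.413
(1+β)/(1-β) = 1.413/0.587 = 2.407
√(2.407) = 1.5515
z = 1.5515 - 1 = 0.5515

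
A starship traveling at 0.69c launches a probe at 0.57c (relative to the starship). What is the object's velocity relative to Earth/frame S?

u = (u' + v)/(1 + u'v/c²)
Numerator: 0.57 + 0.69 = 1.26
Denominator: 1 + 0.3933 = 1.3933
u = 1.26/1.3933 = 0.9043c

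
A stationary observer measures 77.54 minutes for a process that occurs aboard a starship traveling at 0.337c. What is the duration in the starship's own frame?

Dilated time Δt = 77.54 minutes
γ = 1/√(1 - 0.337²) = 1.06213
Δt₀ = Δt/γ = 77.54/1.06213 = 73.00 minutes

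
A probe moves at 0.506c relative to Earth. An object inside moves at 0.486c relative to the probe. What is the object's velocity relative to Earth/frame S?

u = (u' + v)/(1 + u'v/c²)
Numerator: 0.486 + 0.506 = 0.992
Denominator: 1 + 0.245916 = 1.245916
u = 0.992/1.245916 = 0.7962c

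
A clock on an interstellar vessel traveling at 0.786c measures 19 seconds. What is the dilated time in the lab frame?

Proper time Δt₀ = 19 seconds
γ = 1/√(1 - 0.786²) = 1.6175
Δt = γΔt₀ = 1.6175 × 19 = 30.73 seconds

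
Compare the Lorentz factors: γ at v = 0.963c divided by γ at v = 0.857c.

γ₁ = 1/√(1 - 0.963²) = 3.711
γ₂ = 1/√(1 - 0.857²) = 1.941
γ₁/γ₂ = 3.711/1.941 = 1.912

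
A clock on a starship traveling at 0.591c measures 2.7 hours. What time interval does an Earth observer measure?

Proper time Δt₀ = 2.7 hours
γ = 1/√(1 - 0.591²) = 1.2397
Δt = γΔt₀ = 1.2397 × 2.7 = 3.347 hours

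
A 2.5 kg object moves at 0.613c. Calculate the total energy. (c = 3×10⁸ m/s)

γ = 1/√(1 - 0.613²) = 1.2657
mc² = 2.5 × (3×10⁸)² = 2.250×10¹⁷ J
E = γmc² = 1.2657 × 2.250×10¹⁷ = 2.848×10¹⁷ J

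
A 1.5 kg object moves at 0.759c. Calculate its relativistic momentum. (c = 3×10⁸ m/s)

γ = 1/√(1 - 0.759²) = 1.536
v = 0.759 × 3×10⁸ = 2.277×10⁸ m/s
p = γmv = 1.536 × 1.5 × 2.277×10⁸ = 5.246×10⁸ kg·m/s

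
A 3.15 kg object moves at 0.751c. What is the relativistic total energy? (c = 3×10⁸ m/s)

γ = 1/√(1 - 0.751²) = 1.51446
mc² = 3.15 × (3×10⁸)² = 2.835×10¹⁷ J
E = γmc² = 1.51446 × 2.835×10¹⁷ = 4.293×10¹⁷ J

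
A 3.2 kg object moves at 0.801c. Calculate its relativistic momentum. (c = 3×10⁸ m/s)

γ = 1/√(1 - 0.801²) = 1.670
v = 0.801 × 3×10⁸ = 2.403×10⁸ m/s
p = γmv = 1.670 × 3.2 × 2.403×10⁸ = 1.284×10⁹ kg·m/s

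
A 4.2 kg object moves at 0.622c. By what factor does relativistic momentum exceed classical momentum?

p_rel = γmv, p_class = mv
Ratio = γ = 1/√(1 - 0.622²) = 1.277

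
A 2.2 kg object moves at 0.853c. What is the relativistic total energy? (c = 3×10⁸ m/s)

γ = 1/√(1 - 0.853²) = 1.916
mc² = 2.2 × (3×10⁸)² = 1.980×10¹⁷ J
E = γmc² = 1.916 × 1.980×10¹⁷ = 3.794×10¹⁷ J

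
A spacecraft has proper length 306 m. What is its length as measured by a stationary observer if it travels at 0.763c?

Proper length L₀ = 306 m
γ = 1/√(1 - 0.763²) = 1.547
L = L₀/γ = 306/1.547 = 197.8 m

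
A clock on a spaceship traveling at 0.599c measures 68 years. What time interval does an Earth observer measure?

Proper time Δt₀ = 68 years
γ = 1/√(1 - 0.599²) = 1.2488
Δt = γΔt₀ = 1.2488 × 68 = 84.92 years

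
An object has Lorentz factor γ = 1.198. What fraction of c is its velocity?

From γ = 1/√(1 - v²/c²):
1/γ² = 1/1.198² = 0.69677
v²/c² = 1 - 0.69677 = 0.30323
v/c = √(0.30323) = 0.5507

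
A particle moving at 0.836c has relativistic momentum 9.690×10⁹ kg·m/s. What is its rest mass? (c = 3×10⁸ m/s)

γ = 1/√(1 - 0.836²) = 1.8224
v = 0.836 × 3×10⁸ = 2.508×10⁸ m/s
m = p/(γv) = 9.690×10⁹/(1.8224 × 2.508×10⁸) = 21.20 kg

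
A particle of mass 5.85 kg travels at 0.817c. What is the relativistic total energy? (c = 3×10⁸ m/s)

γ = 1/√(1 - 0.817²) = 1.7342
mc² = 5.85 × (3×10⁸)² = 5.265×10¹⁷ J
E = γmc² = 1.7342 × 5.265×10¹⁷ = 9.131×10¹⁷ J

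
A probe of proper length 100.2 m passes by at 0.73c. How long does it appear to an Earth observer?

Proper length L₀ = 100.2 m
γ = 1/√(1 - 0.73²) = 1.4632
L = L₀/γ = 100.2/1.4632 = 68.48 m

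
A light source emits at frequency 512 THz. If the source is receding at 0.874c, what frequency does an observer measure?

β = v/c = 0.874
(1-β)/(1+β) = 0.126/1.874 = 0.06724
Doppler factor = √(0.06724) = 0.2593
f_obs = 512 × 0.2593 = 132.8 THz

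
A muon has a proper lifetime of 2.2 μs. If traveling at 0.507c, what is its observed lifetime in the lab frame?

Proper lifetime τ₀ = 2.2 μs
γ = 1/√(1 - 0.507²) = 1.160
τ = γτ₀ = 1.160 × 2.2 μs = 2.552 μs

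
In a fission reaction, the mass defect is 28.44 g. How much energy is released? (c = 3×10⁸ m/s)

Convert mass defect: Δm = 28.44 g = 0.02844 kg
E = Δm·c² = 0.02844 × (3×10⁸)²
= 0.02844 × 9×10¹⁶ = 2.560×10¹⁵ J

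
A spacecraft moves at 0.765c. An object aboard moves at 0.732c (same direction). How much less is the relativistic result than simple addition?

Classical: u' + v = 0.732 + 0.765 = 1.497c
Relativistic: u = (0.732 + 0.765)/(1 + 0.55998) = 1.497/1.55998 = 0.9596c
Difference: 1.497 - 0.9596 = 0.5374c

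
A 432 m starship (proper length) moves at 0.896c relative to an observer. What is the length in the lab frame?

Proper length L₀ = 432 m
γ = 1/√(1 - 0.896²) = 2.252
L = L₀/γ = 432/2.252 = 191.8 m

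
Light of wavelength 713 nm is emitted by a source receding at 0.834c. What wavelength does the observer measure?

β = 0.834
Wavelength Doppler factor = √(1.834/0.166) = √(11.05) = 3.324
λ_obs = 713 × 3.324 = 2370 nm (redshift)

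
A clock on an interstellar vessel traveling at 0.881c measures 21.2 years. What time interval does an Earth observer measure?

Proper time Δt₀ = 21.2 years
γ = 1/√(1 - 0.881²) = 2.1136
Δt = γΔt₀ = 2.1136 × 21.2 = 44.81 years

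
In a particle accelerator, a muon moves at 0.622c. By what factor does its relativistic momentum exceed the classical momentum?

p_rel = γmv, p_class = mv
Ratio = γ = 1/√(1 - 0.622²)
= 1/√(0.613116) = 1.277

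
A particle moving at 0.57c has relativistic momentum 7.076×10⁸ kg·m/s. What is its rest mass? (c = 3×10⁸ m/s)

γ = 1/√(1 - 0.57²) = 1.217
v = 0.57 × 3×10⁸ = 1.710×10⁸ m/s
m = p/(γv) = 7.076×10⁸/(1.217 × 1.710×10⁸) = 3.400 kg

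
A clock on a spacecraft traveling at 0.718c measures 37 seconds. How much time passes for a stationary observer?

Proper time Δt₀ = 37 seconds
γ = 1/√(1 - 0.718²) = 1.4367
Δt = γΔt₀ = 1.4367 × 37 = 53.16 seconds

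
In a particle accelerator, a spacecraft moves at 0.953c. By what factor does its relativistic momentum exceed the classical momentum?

p_rel = γmv, p_class = mv
Ratio = γ = 1/√(1 - 0.953²)
= 1/√(0.091791) = 3.301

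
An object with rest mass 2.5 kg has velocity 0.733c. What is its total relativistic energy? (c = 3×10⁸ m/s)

γ = 1/√(1 - 0.733²) = 1.470
mc² = 2.5 × (3×10⁸)² = 2.250×10¹⁷ J
E = γmc² = 1.470 × 2.250×10¹⁷ = 3.308×10¹⁷ J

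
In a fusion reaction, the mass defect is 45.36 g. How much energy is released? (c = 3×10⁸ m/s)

Convert mass defect: Δm = 45.36 g = 0.04536 kg
E = Δm·c² = 0.04536 × (3×10⁸)²
= 0.04536 × 9×10¹⁶ = 4.082×10¹⁵ J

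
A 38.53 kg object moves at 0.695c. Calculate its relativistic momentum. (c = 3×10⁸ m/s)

γ = 1/√(1 - 0.695²) = 1.391
v = 0.695 × 3×10⁸ = 2.085×10⁸ m/s
p = γmv = 1.391 × 38.53 × 2.085×10⁸ = 1.117×10¹⁰ kg·m/s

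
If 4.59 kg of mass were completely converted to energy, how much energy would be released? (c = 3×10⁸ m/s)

Using E = mc²:
c² = (3×10⁸)² = 9×10¹⁶ m²/s²
E = 4.59 × 9×10¹⁶ = 4.131×10¹⁷ J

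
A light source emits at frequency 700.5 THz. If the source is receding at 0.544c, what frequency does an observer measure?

β = v/c = 0.544
(1-β)/(1+β) = 0.456/1.544 = 0.2953
Doppler factor = √(0.2953) = 0.5434
f_obs = 700.5 × 0.5434 = 380.7 THz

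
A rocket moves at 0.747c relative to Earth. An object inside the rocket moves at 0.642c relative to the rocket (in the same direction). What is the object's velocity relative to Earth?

u = (u' + v)/(1 + u'v/c²)
Numerator: 0.642 + 0.747 = 1.389
Denominator: 1 + 0.479574 = 1.479574
u = 1.389/1.479574 = 0.9388c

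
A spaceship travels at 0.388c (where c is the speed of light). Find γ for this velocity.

v/c = 0.388, so (v/c)² = 0.150544
1 - (v/c)² = 0.849456
γ = 1/√(0.849456) = 1.085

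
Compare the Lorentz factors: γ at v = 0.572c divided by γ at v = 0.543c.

γ₁ = 1/√(1 - 0.572²) = 1.219
γ₂ = 1/√(1 - 0.543²) = 1.191
γ₁/γ₂ = 1.219/1.191 = 1.024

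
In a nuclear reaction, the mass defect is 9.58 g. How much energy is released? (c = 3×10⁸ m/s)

Convert mass defect: Δm = 9.58 g = 0.00958 kg
E = Δm·c² = 0.00958 × (3×10⁸)²
= 0.00958 × 9×10¹⁶ = 8.622×10¹⁴ J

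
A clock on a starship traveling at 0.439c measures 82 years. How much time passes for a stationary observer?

Proper time Δt₀ = 82 years
γ = 1/√(1 - 0.439²) = 1.11298
Δt = γΔt₀ = 1.11298 × 82 = 91.26 years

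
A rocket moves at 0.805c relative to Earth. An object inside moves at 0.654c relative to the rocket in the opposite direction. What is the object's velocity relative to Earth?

Object's velocity in rocket frame is u' = -0.654c
u = (u' + v)/(1 + u'v/c²) = (v - 0.654)/(1 - 0.654·v/c²)
Numerator: 0.805 - 0.654 = 0.151
Denominator: 1 - 0.52647 = 0.47353
u = 0.151/0.47353 = 0.3189c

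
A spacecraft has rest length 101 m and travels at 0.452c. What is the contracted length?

Proper length L₀ = 101 m
γ = 1/√(1 - 0.452²) = 1.1211
L = L₀/γ = 101/1.1211 = 90.09 m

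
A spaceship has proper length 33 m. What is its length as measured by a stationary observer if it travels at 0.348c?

Proper length L₀ = 33 m
γ = 1/√(1 - 0.348²) = 1.0667
L = L₀/γ = 33/1.0667 = 30.94 m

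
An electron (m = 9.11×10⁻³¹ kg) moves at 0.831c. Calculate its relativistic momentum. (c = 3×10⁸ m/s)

γ = 1/√(1 - 0.831²) = 1.798
v = 0.831 × 3×10⁸ = 2.493×10⁸ m/s
p = γmv = 1.798 × 9.11×10⁻³¹ × 2.493×10⁸ = 4.083×10⁻²² kg·m/s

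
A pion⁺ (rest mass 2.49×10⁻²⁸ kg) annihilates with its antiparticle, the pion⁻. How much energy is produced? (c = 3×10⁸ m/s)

Both particles have the same rest mass, so total mass = 2m
E = 2m·c² = 2 × 2.49×10⁻²⁸ × (3×10⁸)²
= 2 × 2.49×10⁻²⁸ × 9×10¹⁶
= 4.482×10⁻¹¹ J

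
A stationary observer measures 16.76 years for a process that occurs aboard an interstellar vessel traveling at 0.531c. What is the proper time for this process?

Dilated time Δt = 16.76 years
γ = 1/√(1 - 0.531²) = 1.180
Δt₀ = Δt/γ = 16.76/1.180 = 14.20 years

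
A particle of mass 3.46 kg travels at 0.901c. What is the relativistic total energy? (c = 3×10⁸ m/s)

γ = 1/√(1 - 0.901²) = 2.305
mc² = 3.46 × (3×10⁸)² = 3.114×10¹⁷ J
E = γmc² = 2.305 × 3.114×10¹⁷ = 7.178×10¹⁷ J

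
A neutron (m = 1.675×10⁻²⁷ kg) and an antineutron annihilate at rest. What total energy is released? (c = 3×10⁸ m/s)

Both particles have the same rest mass, so total mass = 2m
E = 2m·c² = 2 × 1.675×10⁻²⁷ × (3×10⁸)²
= 2 × 1.675×10⁻²⁷ × 9×10¹⁶
= 3.015×10⁻¹⁰ J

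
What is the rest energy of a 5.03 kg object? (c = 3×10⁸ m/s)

c² = (3×10⁸)² = 9.000×10¹⁶ m²/s²
E₀ = mc² = 5.03 × 9.000×10¹⁶ = 4.527×10¹⁷ J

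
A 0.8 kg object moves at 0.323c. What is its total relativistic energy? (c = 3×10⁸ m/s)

γ = 1/√(1 - 0.323²) = 1.0566
mc² = 0.8 × (3×10⁸)² = 7.200×10¹⁶ J
E = γmc² = 1.0566 × 7.200×10¹⁶ = 7.608×10¹⁶ J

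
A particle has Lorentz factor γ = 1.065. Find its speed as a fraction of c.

From γ = 1/√(1 - v²/c²):
1/γ² = 1/1.065² = 0.88166
v²/c² = 1 - 0.88166 = 0.11834
v/c = √(0.11834) = 0.3440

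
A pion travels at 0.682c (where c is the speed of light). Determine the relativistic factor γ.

v/c = 0.682, so (v/c)² = 0.465124
1 - (v/c)² = 0.534876
γ = 1/√(0.534876) = 1.367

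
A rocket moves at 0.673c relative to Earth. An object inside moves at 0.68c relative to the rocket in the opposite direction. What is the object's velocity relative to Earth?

Object's velocity in rocket frame is u' = -0.68c
u = (u' + v)/(1 + u'v/c²) = (v - 0.68)/(1 - 0.68·v/c²)
Numerator: 0.673 - 0.68 = -0.007
Denominator: 1 - 0.45764 = 0.54236
u = -0.007/0.54236 = -0.01291c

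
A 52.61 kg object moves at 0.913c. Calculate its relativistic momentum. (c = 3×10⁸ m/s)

γ = 1/√(1 - 0.913²) = 2.451
v = 0.913 × 3×10⁸ = 2.739×10⁸ m/s
p = γmv = 2.451 × 52.61 × 2.739×10⁸ = 3.532×10¹⁰ kg·m/s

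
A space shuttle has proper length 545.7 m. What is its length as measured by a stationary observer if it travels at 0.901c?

Proper length L₀ = 545.7 m
γ = 1/√(1 - 0.901²) = 2.305
L = L₀/γ = 545.7/2.305 = 236.7 m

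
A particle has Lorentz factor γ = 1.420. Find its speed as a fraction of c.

From γ = 1/√(1 - v²/c²):
1/γ² = 1/1.420² = 0.4959
v²/c² = 1 - 0.4959 = 0.5041
v/c = √(0.5041) = 0.7100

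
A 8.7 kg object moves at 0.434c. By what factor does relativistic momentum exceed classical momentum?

p_rel = γmv, p_class = mv
Ratio = γ = 1/√(1 - 0.434²) = 1.110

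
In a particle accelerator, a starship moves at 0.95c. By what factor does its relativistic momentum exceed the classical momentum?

p_rel = γmv, p_class = mv
Ratio = γ = 1/√(1 - 0.95²)
= 1/√(0.0975) = 3.203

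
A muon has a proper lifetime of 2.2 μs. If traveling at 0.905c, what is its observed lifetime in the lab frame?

Proper lifetime τ₀ = 2.2 μs
γ = 1/√(1 - 0.905²) = 2.35066
τ = γτ₀ = 2.35066 × 2.2 μs = 5.171 μs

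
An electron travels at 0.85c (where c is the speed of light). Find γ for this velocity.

v/c = 0.85, so (v/c)² = 0.7225
1 - (v/c)² = 0.2775
γ = 1/√(0.2775) = 1.898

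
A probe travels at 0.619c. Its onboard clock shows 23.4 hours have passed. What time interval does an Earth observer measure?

Proper time Δt₀ = 23.4 hours
γ = 1/√(1 - 0.619²) = 1.273
Δt = γΔt₀ = 1.273 × 23.4 = 29.79 hours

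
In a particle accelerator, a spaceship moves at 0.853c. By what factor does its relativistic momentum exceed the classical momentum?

p_rel = γmv, p_class = mv
Ratio = γ = 1/√(1 - 0.853²)
= 1/√(0.272391) = 1.916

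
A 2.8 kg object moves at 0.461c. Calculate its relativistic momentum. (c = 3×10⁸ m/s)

γ = 1/√(1 - 0.461²) = 1.127
v = 0.461 × 3×10⁸ = 1.383×10⁸ m/s
p = γmv = 1.127 × 2.8 × 1.383×10⁸ = 4.364×10⁸ kg·m/s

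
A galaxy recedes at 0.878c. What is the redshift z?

β = 0.878
(1+β)/(1-β) = 1.878/0.122 = 15.39
√(15.39) = 3.923
z = 3.923 - 1 = 2.923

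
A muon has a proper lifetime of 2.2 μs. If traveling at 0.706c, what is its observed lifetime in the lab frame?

Proper lifetime τ₀ = 2.2 μs
γ = 1/√(1 - 0.706²) = 1.412
τ = γτ₀ = 1.412 × 2.2 μs = 3.106 μs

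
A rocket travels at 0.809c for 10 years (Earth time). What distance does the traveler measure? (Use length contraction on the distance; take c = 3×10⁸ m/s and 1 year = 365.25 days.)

Earth distance: d = v × t = 0.809c × 10 yr = 7.6590×10¹⁶ m
γ = 1.7012
d' = d/γ = 7.6590×10¹⁶/1.7012 = 4.502×10¹⁶ m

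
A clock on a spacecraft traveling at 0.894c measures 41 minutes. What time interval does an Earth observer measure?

Proper time Δt₀ = 41 minutes
γ = 1/√(1 - 0.894²) = 2.2318
Δt = γΔt₀ = 2.2318 × 41 = 91.50 minutes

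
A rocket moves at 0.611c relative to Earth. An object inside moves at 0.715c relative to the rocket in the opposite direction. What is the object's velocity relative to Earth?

Object's velocity in rocket frame is u' = -0.715c
u = (u' + v)/(1 + u'v/c²) = (v - 0.715)/(1 - 0.715·v/c²)
Numerator: 0.611 - 0.715 = -0.104
Denominator: 1 - 0.436865 = 0.563135
u = -0.104/0.563135 = -0.1847c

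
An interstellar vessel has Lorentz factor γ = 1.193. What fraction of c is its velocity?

From γ = 1/√(1 - v²/c²):
1/γ² = 1/1.193² = 0.7026
v²/c² = 1 - 0.7026 = 0.2974
v/c = √(0.2974) = 0.5453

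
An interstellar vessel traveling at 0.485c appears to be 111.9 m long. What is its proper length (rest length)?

Contracted length L = 111.9 m
γ = 1/√(1 - 0.485²) = 1.1435
L₀ = γL = 1.1435 × 111.9 = 128.0 m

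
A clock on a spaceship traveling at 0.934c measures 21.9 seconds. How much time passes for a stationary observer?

Proper time Δt₀ = 21.9 seconds
γ = 1/√(1 - 0.934²) = 2.799
Δt = γΔt₀ = 2.799 × 21.9 = 61.30 seconds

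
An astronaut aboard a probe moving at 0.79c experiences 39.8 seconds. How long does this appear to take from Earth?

Proper time Δt₀ = 39.8 seconds
γ = 1/√(1 - 0.79²) = 1.63104
Δt = γΔt₀ = 1.63104 × 39.8 = 64.92 seconds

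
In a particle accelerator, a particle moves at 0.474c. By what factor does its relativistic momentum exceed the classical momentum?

p_rel = γmv, p_class = mv
Ratio = γ = 1/√(1 - 0.474²)
= 1/√(0.775324) = 1.136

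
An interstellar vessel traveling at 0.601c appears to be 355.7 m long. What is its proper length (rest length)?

Contracted length L = 355.7 m
γ = 1/√(1 - 0.601²) = 1.251
L₀ = γL = 1.251 × 355.7 = 445.0 m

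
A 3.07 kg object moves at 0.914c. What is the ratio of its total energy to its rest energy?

E = γmc², E₀ = mc²
E/E₀ = γ = 1/√(1 - 0.914²) = 2.465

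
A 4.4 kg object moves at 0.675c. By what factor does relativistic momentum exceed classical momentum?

p_rel = γmv, p_class = mv
Ratio = γ = 1/√(1 - 0.675²) = 1.355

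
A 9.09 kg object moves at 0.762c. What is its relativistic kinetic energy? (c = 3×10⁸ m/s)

γ = 1/√(1 - 0.762²) = 1.5442
γ - 1 = 0.5442
KE = (γ-1)mc² = 0.5442 × 9.09 × (3×10⁸)² = 4.452×10¹⁷ J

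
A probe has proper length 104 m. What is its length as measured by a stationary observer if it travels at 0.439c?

Proper length L₀ = 104 m
γ = 1/√(1 - 0.439²) = 1.113
L = L₀/γ = 104/1.113 = 93.44 m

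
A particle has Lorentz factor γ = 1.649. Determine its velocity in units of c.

From γ = 1/√(1 - v²/c²):
1/γ² = 1/1.649² = 0.3678
v²/c² = 1 - 0.3678 = 0.6322
v/c = √(0.6322) = 0.7951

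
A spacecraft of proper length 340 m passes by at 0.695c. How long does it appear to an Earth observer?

Proper length L₀ = 340 m
γ = 1/√(1 - 0.695²) = 1.3908
L = L₀/γ = 340/1.3908 = 244.5 m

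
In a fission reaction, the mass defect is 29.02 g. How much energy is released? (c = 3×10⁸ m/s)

Convert mass defect: Δm = 29.02 g = 0.02902 kg
E = Δm·c² = 0.02902 × (3×10⁸)²
= 0.02902 × 9×10¹⁶ = 2.612×10¹⁵ J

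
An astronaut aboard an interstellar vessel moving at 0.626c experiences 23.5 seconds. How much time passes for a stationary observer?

Proper time Δt₀ = 23.5 seconds
γ = 1/√(1 - 0.626²) = 1.282342
Δt = γΔt₀ = 1.282342 × 23.5 = 30.14 seconds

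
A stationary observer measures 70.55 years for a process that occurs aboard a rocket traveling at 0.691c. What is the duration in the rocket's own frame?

Dilated time Δt = 70.55 years
γ = 1/√(1 - 0.691²) = 1.3834
Δt₀ = Δt/γ = 70.55/1.3834 = 51.00 years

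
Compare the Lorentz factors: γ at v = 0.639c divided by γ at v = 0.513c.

γ₁ = 1/√(1 - 0.639²) = 1.300
γ₂ = 1/√(1 - 0.513²) = 1.165
γ₁/γ₂ = 1.300/1.165 = 1.116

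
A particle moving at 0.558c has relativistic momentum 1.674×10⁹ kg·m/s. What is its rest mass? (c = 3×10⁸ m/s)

γ = 1/√(1 - 0.558²) = 1.2051
v = 0.558 × 3×10⁸ = 1.674×10⁸ m/s
m = p/(γv) = 1.674×10⁹/(1.2051 × 1.674×10⁸) = 8.298 kg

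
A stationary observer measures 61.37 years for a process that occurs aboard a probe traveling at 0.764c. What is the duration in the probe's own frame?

Dilated time Δt = 61.37 years
γ = 1/√(1 - 0.764²) = 1.5499
Δt₀ = Δt/γ = 61.37/1.5499 = 39.60 years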